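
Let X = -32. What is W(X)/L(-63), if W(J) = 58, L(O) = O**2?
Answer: 58/3969 ≈ 0.014613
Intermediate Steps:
W(X)/L(-63) = 58/((-63)**2) = 58/3969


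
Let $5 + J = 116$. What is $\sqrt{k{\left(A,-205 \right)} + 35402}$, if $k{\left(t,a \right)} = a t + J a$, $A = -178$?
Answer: $\sqrt{49137} \approx 221.67$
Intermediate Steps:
$J = 111$ ($J = -5 + 116 = 111$)
$k{\left(t,a \right)} = 111 a + a t$ ($k{\left(t,a \right)} = a t + 111 a = 111 a + a t$)
$\sqrt{k{\left(A,-205 \right)} + 35402} = \sqrt{- 205 \left(111 - 178\right) + 35402} = \sqrt{\left(-205\right) \left(-67\right) + 35402} = \sqrt{13735 + 35402} = \sqrt{49137}$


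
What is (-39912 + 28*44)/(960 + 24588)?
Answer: -9670/6387 ≈ -1.5140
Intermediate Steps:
(-39912 + 28*44)/(960 + 24588) = (-39912 + 1232)/25548 = -38680*1/25548 = -9670/6387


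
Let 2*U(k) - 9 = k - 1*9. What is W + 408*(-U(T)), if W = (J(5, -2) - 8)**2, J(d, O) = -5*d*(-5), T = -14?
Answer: 16545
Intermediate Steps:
U(k) = k/2 (U(k) = 9/2 + (k - 1*9)/2 = 9/2 + (k - 9)/2 = 9/2 + (-9 + k)/2 = 9/2 + (-9/2 + k/2) = k/2)
J(d, O) = 25*d
W = 13689 (W = (25*5 - 8)**2 = (125 - 8)**2 = 117**2 = 13689)
W + 408*(-U(T)) = 13689 + 408*(-(-14)/2) = 13689 + 408*(-1*(-7)) = 13689 + 408*7 = 13689 + 2856 = 16545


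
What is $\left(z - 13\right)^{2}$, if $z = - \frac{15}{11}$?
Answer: $\frac{24964}{121} \approx 206.31$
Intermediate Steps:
$z = - \frac{15}{11}$ ($z = \left(-15\right) \frac{1}{11} = - \frac{15}{11} \approx -1.3636$)
$\left(z - 13\right)^{2} = \left(- \frac{15}{11} - 13\right)^{2} = \left(- \frac{158}{11}\right)^{2} = \frac{24964}{121}$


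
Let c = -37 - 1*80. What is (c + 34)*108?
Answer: -8964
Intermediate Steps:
c = -117 (c = -37 - 80 = -117)
(c + 34)*108 = (-117 + 34)*108 = -83*108 = -8964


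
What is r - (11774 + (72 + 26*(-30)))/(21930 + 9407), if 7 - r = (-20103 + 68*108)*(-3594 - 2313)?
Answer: -2361788412888/31337 ≈ -7.5367e+7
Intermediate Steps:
r = -75367406 (r = 7 - (-20103 + 68*108)*(-3594 - 2313) = 7 - (-20103 + 7344)*(-5907) = 7 - (-12759)*(-5907) = 7 - 1*75367413 = 7 - 75367413 = -75367406)
r - (11774 + (72 + 26*(-30)))/(21930 + 9407) = -75367406 - (11774 + (72 + 26*(-30)))/(21930 + 9407) = -75367406 - (11774 + (72 - 780))/31337 = -75367406 - (11774 - 708)/31337 = -75367406 - 11066/31337 = -2361788412888/31337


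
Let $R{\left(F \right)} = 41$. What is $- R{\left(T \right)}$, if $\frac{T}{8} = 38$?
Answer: $-41$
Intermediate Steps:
$T = 304$ ($T = 8 \cdot 38 = 304$)
$- R{\left(T \right)} = \left(-1\right) 41 = -41$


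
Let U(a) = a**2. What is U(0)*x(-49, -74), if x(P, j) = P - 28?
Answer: 0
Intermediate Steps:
x(P, j) = -28 + P
U(0)*x(-49, -74) = 0**2*(-28 - 49) = 0*(-77) = 0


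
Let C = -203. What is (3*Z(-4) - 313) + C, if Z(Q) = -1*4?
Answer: -528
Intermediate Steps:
Z(Q) = -4
(3*Z(-4) - 313) + C = (3*(-4) - 313) - 203 = (-12 - 313) - 203 = -325 - 203 = -528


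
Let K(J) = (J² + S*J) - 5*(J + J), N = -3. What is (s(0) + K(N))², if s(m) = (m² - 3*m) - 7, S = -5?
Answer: 2209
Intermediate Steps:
s(m) = -7 + m² - 3*m
K(J) = J² - 15*J (K(J) = (J² - 5*J) - 5*(J + J) = (J² - 5*J) - 10*J = J² - 15*J)
(s(0) + K(N))² = ((-7 + 0² - 3*0) - 3*(-15 - 3))² = ((-7 + 0 + 0) - 3*(-18))² = (-7 + 54)² = 47² = 2209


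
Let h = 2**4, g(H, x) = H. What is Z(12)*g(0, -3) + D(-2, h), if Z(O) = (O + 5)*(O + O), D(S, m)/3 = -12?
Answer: -36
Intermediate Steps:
h = 16
D(S, m) = -36 (D(S, m) = 3*(-12) = -36)
Z(O) = 2*O*(5 + O) (Z(O) = (5 + O)*(2*O) = 2*O*(5 + O))
Z(12)*g(0, -3) + D(-2, h) = (2*12*(5 + 12))*0 - 36 = (2*12*17)*0 - 36 = 408*0 - 36 = 0 - 36 = -36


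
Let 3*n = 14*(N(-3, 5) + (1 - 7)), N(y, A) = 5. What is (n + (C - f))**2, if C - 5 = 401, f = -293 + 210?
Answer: 2111209/9 ≈ 2.3458e+5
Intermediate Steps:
f = -83
C = 406 (C = 5 + 401 = 406)
n = -14/3 (n = (14*(5 + (1 - 7)))/3 = (14*(5 - 6))/3 = (14*(-1))/3 = (1/3)*(-14) = -14/3 ≈ -4.6667)
(n + (C - f))**2 = (-14/3 + (406 - 1*(-83)))**2 = (-14/3 + (406 + 83))**2 = (-14/3 + 489)**2 = (1453/3)**2 = 2111209/9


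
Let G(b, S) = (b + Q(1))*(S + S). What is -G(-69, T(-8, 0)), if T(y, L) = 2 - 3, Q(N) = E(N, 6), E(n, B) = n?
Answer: -136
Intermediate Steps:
Q(N) = N
T(y, L) = -1
G(b, S) = 2*S*(1 + b) (G(b, S) = (b + 1)*(S + S) = (1 + b)*(2*S) = 2*S*(1 + b))
-G(-69, T(-8, 0)) = -2*(-1)*(1 - 69) = -2*(-1)*(-68) = -1*136 = -136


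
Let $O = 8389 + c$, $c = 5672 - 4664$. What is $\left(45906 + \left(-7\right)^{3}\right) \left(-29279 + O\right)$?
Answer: $-905883566$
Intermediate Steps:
$c = 1008$
$O = 9397$ ($O = 8389 + 1008 = 9397$)
$\left(45906 + \left(-7\right)^{3}\right) \left(-29279 + O\right) = \left(45906 + \left(-7\right)^{3}\right) \left(-29279 + 9397\right) = \left(45906 - 343\right) \left(-19882\right) = 45563 \left(-19882\right) = -905883566$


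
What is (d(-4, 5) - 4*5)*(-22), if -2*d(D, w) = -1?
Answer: 429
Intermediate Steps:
d(D, w) = ½ (d(D, w) = -½*(-1) = ½)
(d(-4, 5) - 4*5)*(-22) = (½ - 4*5)*(-22) = (½ - 20)*(-22) = -39/2*(-22) = 429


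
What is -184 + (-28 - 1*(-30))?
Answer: -182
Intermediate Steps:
-184 + (-28 - 1*(-30)) = -184 + (-28 + 30) = -184 + 2 = -182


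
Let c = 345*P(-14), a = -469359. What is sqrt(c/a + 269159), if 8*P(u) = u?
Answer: sqrt(217796712256509)/28446 ≈ 518.81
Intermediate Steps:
P(u) = u/8
c = -2415/4 (c = 345*((1/8)*(-14)) = 345*(-7/4) = -2415/4 ≈ -603.75)
sqrt(c/a + 269159) = sqrt(-2415/4/(-469359) + 269159) = sqrt(-2415/4*(-1/469359) + 269159) = sqrt(805/625812 + 269159) = sqrt(168442932913/625812) = sqrt(217796712256509)/28446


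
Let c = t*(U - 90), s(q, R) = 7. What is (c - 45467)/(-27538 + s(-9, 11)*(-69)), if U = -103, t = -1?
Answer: 45274/28021 ≈ 1.6157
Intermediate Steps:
c = 193 (c = -(-103 - 90) = -1*(-193) = 193)
(c - 45467)/(-27538 + s(-9, 11)*(-69)) = (193 - 45467)/(-27538 + 7*(-69)) = -45274/(-27538 - 483) = -45274/(-28021) = -45274*(-1/28021) = 45274/28021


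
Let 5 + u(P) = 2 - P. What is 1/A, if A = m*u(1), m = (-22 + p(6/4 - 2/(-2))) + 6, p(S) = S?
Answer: 1/54 ≈ 0.018519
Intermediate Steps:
u(P) = -3 - P (u(P) = -5 + (2 - P) = -3 - P)
m = -27/2 (m = (-22 + (6/4 - 2/(-2))) + 6 = (-22 + (6*(¼) - 2*(-½))) + 6 = (-22 + (3/2 + 1)) + 6 = (-22 + 5/2) + 6 = -39/2 + 6 = -27/2 ≈ -13.500)
A = 54 (A = -27*(-3 - 1*1)/2 = -27*(-3 - 1)/2 = -27/2*(-4) = 54)
1/A = 1/54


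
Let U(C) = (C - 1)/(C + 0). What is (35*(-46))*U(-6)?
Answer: -5635/3 ≈ -1878.3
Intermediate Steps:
U(C) = (-1 + C)/C
(35*(-46))*U(-6) = (35*(-46))*((-1 - 6)/(-6)) = -(-805)*(-7)/3 = -1610*7/6 = -5635/3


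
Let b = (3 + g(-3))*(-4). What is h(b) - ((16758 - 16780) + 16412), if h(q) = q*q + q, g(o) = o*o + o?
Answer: -15130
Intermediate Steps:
g(o) = o + o² (g(o) = o² + o = o + o²)
b = -36 (b = (3 - 3*(1 - 3))*(-4) = (3 - 3*(-2))*(-4) = (3 + 6)*(-4) = 9*(-4) = -36)
h(q) = q + q² (h(q) = q² + q = q + q²)
h(b) - ((16758 - 16780) + 16412) = -36*(1 - 36) - ((16758 - 16780) + 16412) = -36*(-35) - (-22 + 16412) = 1260 - 1*16390 = 1260 - 16390 = -15130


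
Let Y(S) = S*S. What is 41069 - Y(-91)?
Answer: 32788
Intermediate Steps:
Y(S) = S²
41069 - Y(-91) = 41069 - 1*(-91)² = 41069 - 1*8281 = 41069 - 8281 = 32788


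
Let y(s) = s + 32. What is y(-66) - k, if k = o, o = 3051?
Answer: -3085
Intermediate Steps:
y(s) = 32 + s
k = 3051
y(-66) - k = (32 - 66) - 1*3051 = -34 - 3051 = -3085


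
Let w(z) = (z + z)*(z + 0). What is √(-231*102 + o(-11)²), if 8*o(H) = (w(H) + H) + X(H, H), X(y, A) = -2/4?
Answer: I*√5819351/16 ≈ 150.77*I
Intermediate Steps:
X(y, A) = -½ (X(y, A) = -2*¼ = -½)
w(z) = 2*z² (w(z) = (2*z)*z = 2*z²)
o(H) = -1/16 + H²/4 + H/8 (o(H) = ((2*H² + H) - ½)/8 = ((H + 2*H²) - ½)/8 = (-½ + H + 2*H²)/8 = -1/16 + H²/4 + H/8)
√(-231*102 + o(-11)²) = √(-231*102 + (-1/16 + (¼)*(-11)² + (⅛)*(-11))²) = √(-23562 + (-1/16 + (¼)*121 - 11/8)²) = √(-23562 + (-1/16 + 121/4 - 11/8)²) = √(-23562 + (461/16)²) = √(-23562 + 212521/256) = √(-5819351/256) = I*√5819351/16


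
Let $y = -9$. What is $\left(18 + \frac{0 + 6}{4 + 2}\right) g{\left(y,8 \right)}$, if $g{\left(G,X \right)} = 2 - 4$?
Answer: $-38$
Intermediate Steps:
$g{\left(G,X \right)} = -2$
$\left(18 + \frac{0 + 6}{4 + 2}\right) g{\left(y,8 \right)} = \left(18 + \frac{0 + 6}{4 + 2}\right) \left(-2\right) = \left(18 + \frac{1}{6} \cdot 6\right) \left(-2\right) = \left(18 + 1\right) \left(-2\right) = 19 \left(-2\right) = -38$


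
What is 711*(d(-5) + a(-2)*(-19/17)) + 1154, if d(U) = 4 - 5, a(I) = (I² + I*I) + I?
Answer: -73523/17 ≈ -4324.9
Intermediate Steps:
a(I) = I + 2*I² (a(I) = (I² + I²) + I = 2*I² + I = I + 2*I²)
d(U) = -1
711*(d(-5) + a(-2)*(-19/17)) + 1154 = 711*(-1 + (-2*(1 + 2*(-2)))*(-19/17)) + 1154 = 711*(-1 + (-2*(1 - 4))*(-19*1/17)) + 1154 = 711*(-1 - 2*(-3)*(-19/17)) + 1154 = 711*(-1 + 6*(-19/17)) + 1154 = 711*(-1 - 114/17) + 1154 = 711*(-131/17) + 1154 = -93141/17 + 1154 = -73523/17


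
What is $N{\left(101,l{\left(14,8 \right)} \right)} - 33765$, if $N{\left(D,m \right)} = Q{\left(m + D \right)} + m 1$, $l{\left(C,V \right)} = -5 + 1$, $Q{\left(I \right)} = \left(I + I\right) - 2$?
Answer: $-33577$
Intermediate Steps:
$Q{\left(I \right)} = -2 + 2 I$ ($Q{\left(I \right)} = 2 I - 2 = -2 + 2 I$)
$l{\left(C,V \right)} = -4$
$N{\left(D,m \right)} = -2 + 2 D + 3 m$ ($N{\left(D,m \right)} = \left(-2 + 2 \left(m + D\right)\right) + m 1 = \left(-2 + 2 \left(D + m\right)\right) + m = \left(-2 + \left(2 D + 2 m\right)\right) + m = \left(-2 + 2 D + 2 m\right) + m = -2 + 2 D + 3 m$)
$N{\left(101,l{\left(14,8 \right)} \right)} - 33765 = \left(-2 + 2 \cdot 101 + 3 \left(-4\right)\right) - 33765 = \left(-2 + 202 - 12\right) - 33765 = 188 - 33765 = -33577$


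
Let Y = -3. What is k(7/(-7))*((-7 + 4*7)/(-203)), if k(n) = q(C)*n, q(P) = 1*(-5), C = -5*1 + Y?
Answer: -15/29 ≈ -0.51724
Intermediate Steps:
C = -8 (C = -5*1 - 3 = -5 - 3 = -8)
q(P) = -5
k(n) = -5*n
k(7/(-7))*((-7 + 4*7)/(-203)) = (-35/(-7))*((-7 + 4*7)/(-203)) = (-35*(-1)/7)*((-7 + 28)*(-1/203)) = (-5*(-1))*(21*(-1/203)) = 5*(-3/29) = -15/29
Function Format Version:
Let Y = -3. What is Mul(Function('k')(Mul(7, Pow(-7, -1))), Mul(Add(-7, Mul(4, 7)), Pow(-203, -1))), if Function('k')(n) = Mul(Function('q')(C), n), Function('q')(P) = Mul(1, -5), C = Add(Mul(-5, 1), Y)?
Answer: Rational(-15, 29) ≈ -0.51724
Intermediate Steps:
C = -8 (C = Add(Mul(-5, 1), -3) = Add(-5, -3) = -8)
Function('q')(P) = -5
Function('k')(n) = Mul(-5, n)
Mul(Function('k')(Mul(7, Pow(-7, -1))), Mul(Add(-7, Mul(4, 7)), Pow(-203, -1))) = Mul(Mul(-5, Mul(7, Pow(-7, -1))), Mul(Add(-7, Mul(4, 7)), Pow(-203, -1))) = Mul(Mul(-5, Mul(7, Rational(-1, 7))), Mul(Add(-7, 28), Rational(-1, 203))) = Mul(Mul(-5, -1), Mul(21, Rational(-1, 203))) = Mul(5, Rational(-3, 29)) = Rational(-15, 29)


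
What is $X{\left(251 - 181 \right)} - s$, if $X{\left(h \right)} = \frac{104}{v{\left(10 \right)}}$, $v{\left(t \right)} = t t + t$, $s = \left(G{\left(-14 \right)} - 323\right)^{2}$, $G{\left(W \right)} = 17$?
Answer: $- \frac{5149928}{55} \approx -93635.0$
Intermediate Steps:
$s = 93636$ ($s = \left(17 - 323\right)^{2} = \left(-306\right)^{2} = 93636$)
$v{\left(t \right)} = t + t^{2}$ ($v{\left(t \right)} = t^{2} + t = t + t^{2}$)
$X{\left(h \right)} = \frac{52}{55}$ ($X{\left(h \right)} = \frac{104}{10 \left(1 + 10\right)} = \frac{104}{10 \cdot 11} = \frac{104}{110} = 104 \cdot \frac{1}{110} = \frac{52}{55}$)
$X{\left(251 - 181 \right)} - s = \frac{52}{55} - 93636 = - \frac{5149928}{55}$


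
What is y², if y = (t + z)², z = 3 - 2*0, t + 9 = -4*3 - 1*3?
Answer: 194481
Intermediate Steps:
t = -24 (t = -9 + (-4*3 - 1*3) = -9 + (-12 - 3) = -9 - 15 = -24)
z = 3 (z = 3 + 0 = 3)
y = 441 (y = (-24 + 3)² = (-21)² = 441)
y² = 441² = 194481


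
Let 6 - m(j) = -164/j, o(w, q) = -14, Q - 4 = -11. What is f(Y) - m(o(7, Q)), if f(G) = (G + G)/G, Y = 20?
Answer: 54/7 ≈ 7.7143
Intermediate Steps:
Q = -7 (Q = 4 - 11 = -7)
m(j) = 6 + 164/j (m(j) = 6 - (-164)/j = 6 + 164/j)
f(G) = 2 (f(G) = (2*G)/G = 2)
f(Y) - m(o(7, Q)) = 2 - (6 + 164/(-14)) = 2 - (6 + 164*(-1/14)) = 2 - (6 - 82/7) = 2 - 1*(-40/7) = 2 + 40/7 = 54/7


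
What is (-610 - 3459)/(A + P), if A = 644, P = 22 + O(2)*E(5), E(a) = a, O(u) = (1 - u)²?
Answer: -4069/671 ≈ -6.0641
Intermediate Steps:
P = 27 (P = 22 + (-1 + 2)²*5 = 22 + 1²*5 = 22 + 1*5 = 22 + 5 = 27)
(-610 - 3459)/(A + P) = (-610 - 3459)/(644 + 27) = -4069/671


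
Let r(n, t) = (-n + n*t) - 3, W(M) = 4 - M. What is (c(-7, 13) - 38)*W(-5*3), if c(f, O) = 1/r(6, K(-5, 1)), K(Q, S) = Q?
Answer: -28177/39 ≈ -722.49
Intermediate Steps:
r(n, t) = -3 - n + n*t
c(f, O) = -1/39 (c(f, O) = 1/(-3 - 1*6 + 6*(-5)) = 1/(-3 - 6 - 30) = 1/(-39) = -1/39)
(c(-7, 13) - 38)*W(-5*3) = (-1/39 - 38)*(4 - (-5)*3) = -1483*(4 - 1*(-15))/39 = -1483*(4 + 15)/39 = -1483/39*19 = -28177/39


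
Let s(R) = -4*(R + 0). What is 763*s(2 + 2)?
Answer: -12208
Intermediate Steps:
s(R) = -4*R
763*s(2 + 2) = 763*(-4*(2 + 2)) = 763*(-4*4) = 763*(-16) = -12208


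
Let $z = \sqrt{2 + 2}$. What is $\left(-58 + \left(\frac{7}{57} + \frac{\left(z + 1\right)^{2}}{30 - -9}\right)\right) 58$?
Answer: $- \frac{2477528}{741} \approx -3343.5$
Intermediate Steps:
$z = 2$ ($z = \sqrt{4} = 2$)
$\left(-58 + \left(\frac{7}{57} + \frac{\left(z + 1\right)^{2}}{30 - -9}\right)\right) 58 = \left(-58 + \left(\frac{7}{57} + \frac{\left(2 + 1\right)^{2}}{30 - -9}\right)\right) 58 = \left(-58 + \left(7 \cdot \frac{1}{57} + \frac{3^{2}}{30 + 9}\right)\right) 58 = \left(-58 + \left(\frac{7}{57} + \frac{9}{39}\right)\right) 58 = \left(-58 + \left(\frac{7}{57} + 9 \cdot \frac{1}{39}\right)\right) 58 = \left(-58 + \left(\frac{7}{57} + \frac{3}{13}\right)\right) 58 = \left(-58 + \frac{262}{741}\right) 58 = \left(- \frac{42716}{741}\right) 58 = - \frac{2477528}{741}$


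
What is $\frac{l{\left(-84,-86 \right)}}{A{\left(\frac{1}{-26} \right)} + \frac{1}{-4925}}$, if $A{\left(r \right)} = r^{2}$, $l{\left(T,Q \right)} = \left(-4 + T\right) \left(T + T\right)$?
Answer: $\frac{7031481600}{607} \approx 1.1584 \cdot 10^{7}$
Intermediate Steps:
$l{\left(T,Q \right)} = 2 T \left(-4 + T\right)$ ($l{\left(T,Q \right)} = \left(-4 + T\right) 2 T = 2 T \left(-4 + T\right)$)
$\frac{l{\left(-84,-86 \right)}}{A{\left(\frac{1}{-26} \right)} + \frac{1}{-4925}} = \frac{2 \left(-84\right) \left(-4 - 84\right)}{\left(\frac{1}{-26}\right)^{2} + \frac{1}{-4925}} = \frac{2 \left(-84\right) \left(-88\right)}{\left(- \frac{1}{26}\right)^{2} - \frac{1}{4925}} = \frac{14784}{\frac{1}{676} - \frac{1}{4925}} = \frac{14784}{\frac{4249}{3329300}} = 14784 \cdot \frac{3329300}{4249} = \frac{7031481600}{607}$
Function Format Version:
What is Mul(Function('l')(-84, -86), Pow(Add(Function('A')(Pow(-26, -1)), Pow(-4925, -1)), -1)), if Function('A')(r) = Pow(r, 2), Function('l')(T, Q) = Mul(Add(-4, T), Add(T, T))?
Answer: Rational(7031481600, 607) ≈ 1.1584e+7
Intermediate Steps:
Function('l')(T, Q) = Mul(2, T, Add(-4, T)) (Function('l')(T, Q) = Mul(Add(-4, T), Mul(2, T)) = Mul(2, T, Add(-4, T)))
Mul(Function('l')(-84, -86), Pow(Add(Function('A')(Pow(-26, -1)), Pow(-4925, -1)), -1)) = Mul(Mul(2, -84, Add(-4, -84)), Pow(Add(Pow(Pow(-26, -1), 2), Pow(-4925, -1)), -1)) = Mul(Mul(2, -84, -88), Pow(Add(Pow(Rational(-1, 26), 2), Rational(-1, 4925)), -1)) = Mul(14784, Pow(Add(Rational(1, 676), Rational(-1, 4925)), -1)) = Mul(14784, Pow(Rational(4249, 3329300), -1)) = Mul(14784, Rational(3329300, 4249)) = Rational(7031481600, 607)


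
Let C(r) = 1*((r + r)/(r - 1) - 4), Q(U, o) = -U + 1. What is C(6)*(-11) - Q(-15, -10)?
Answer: 8/5 ≈ 1.6000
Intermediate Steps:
Q(U, o) = 1 - U
C(r) = -4 + 2*r/(-1 + r) (C(r) = 1*((2*r)/(-1 + r) - 4) = 1*(2*r/(-1 + r) - 4) = 1*(-4 + 2*r/(-1 + r)) = -4 + 2*r/(-1 + r))
C(6)*(-11) - Q(-15, -10) = (2*(2 - 1*6)/(-1 + 6))*(-11) - (1 - 1*(-15)) = (2*(2 - 6)/5)*(-11) - (1 + 15) = (2*(⅕)*(-4))*(-11) - 1*16 = -8/5*(-11) - 16 = 88/5 - 16 = 8/5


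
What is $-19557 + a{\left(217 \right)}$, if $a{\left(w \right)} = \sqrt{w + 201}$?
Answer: $-19557 + \sqrt{418} \approx -19537.0$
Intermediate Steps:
$a{\left(w \right)} = \sqrt{201 + w}$
$-19557 + a{\left(217 \right)} = -19557 + \sqrt{201 + 217} = -19557 + \sqrt{418}$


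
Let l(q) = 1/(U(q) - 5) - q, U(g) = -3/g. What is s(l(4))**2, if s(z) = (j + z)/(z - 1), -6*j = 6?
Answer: 1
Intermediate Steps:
j = -1 (j = -1/6*6 = -1)
l(q) = 1/(-5 - 3/q) - q (l(q) = 1/(-3/q - 5) - q = 1/(-5 - 3/q) - q)
s(z) = 1 (s(z) = (-1 + z)/(z - 1) = (-1 + z)/(-1 + z) = 1)
s(l(4))**2 = 1**2 = 1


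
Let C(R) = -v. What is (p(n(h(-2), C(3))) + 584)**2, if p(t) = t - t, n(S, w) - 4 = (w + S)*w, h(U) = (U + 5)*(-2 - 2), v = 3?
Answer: 341056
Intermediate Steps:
h(U) = -20 - 4*U (h(U) = (5 + U)*(-4) = -20 - 4*U)
C(R) = -3 (C(R) = -1*3 = -3)
n(S, w) = 4 + w*(S + w) (n(S, w) = 4 + (w + S)*w = 4 + (S + w)*w = 4 + w*(S + w))
p(t) = 0
(p(n(h(-2), C(3))) + 584)**2 = (0 + 584)**2 = 584**2 = 341056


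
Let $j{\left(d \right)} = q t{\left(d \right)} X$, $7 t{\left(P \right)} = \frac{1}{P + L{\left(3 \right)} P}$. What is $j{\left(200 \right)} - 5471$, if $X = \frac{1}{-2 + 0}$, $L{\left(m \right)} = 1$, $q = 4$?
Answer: $- \frac{7659401}{1400} \approx -5471.0$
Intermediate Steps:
$t{\left(P \right)} = \frac{1}{14 P}$ ($t{\left(P \right)} = \frac{1}{7 \left(P + 1 P\right)} = \frac{1}{7 \left(P + P\right)} = \frac{1}{7 \cdot 2 P} = \frac{\frac{1}{2} \frac{1}{P}}{7} = \frac{1}{14 P}$)
$X = - \frac{1}{2}$ ($X = \frac{1}{-2} = - \frac{1}{2} \approx -0.5$)
$j{\left(d \right)} = - \frac{1}{7 d}$ ($j{\left(d \right)} = 4 \frac{1}{14 d} \left(- \frac{1}{2}\right) = \frac{2}{7 d} \left(- \frac{1}{2}\right) = - \frac{1}{7 d}$)
$j{\left(200 \right)} - 5471 = - \frac{1}{7 \cdot 200} - 5471 = \left(- \frac{1}{7}\right) \frac{1}{200} - 5471 = - \frac{1}{1400} - 5471 = - \frac{7659401}{1400}$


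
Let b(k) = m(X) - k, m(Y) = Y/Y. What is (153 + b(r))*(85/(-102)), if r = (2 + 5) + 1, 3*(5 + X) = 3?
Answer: -365/3 ≈ -121.67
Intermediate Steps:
X = -4 (X = -5 + (⅓)*3 = -5 + 1 = -4)
m(Y) = 1
r = 8 (r = 7 + 1 = 8)
b(k) = 1 - k
(153 + b(r))*(85/(-102)) = (153 + (1 - 1*8))*(85/(-102)) = (153 + (1 - 8))*(85*(-1/102)) = (153 - 7)*(-⅚) = 146*(-⅚) = -365/3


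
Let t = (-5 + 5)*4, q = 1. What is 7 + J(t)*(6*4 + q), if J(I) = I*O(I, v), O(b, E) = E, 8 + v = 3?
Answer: 7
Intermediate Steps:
v = -5 (v = -8 + 3 = -5)
t = 0 (t = 0*4 = 0)
J(I) = -5*I (J(I) = I*(-5) = -5*I)
7 + J(t)*(6*4 + q) = 7 + (-5*0)*(6*4 + 1) = 7 + 0*(24 + 1) = 7 + 0*25 = 7 + 0 = 7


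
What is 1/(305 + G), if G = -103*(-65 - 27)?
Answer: 1/9781 ≈ 0.00010224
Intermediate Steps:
G = 9476 (G = -103*(-92) = 9476)
1/(305 + G) = 1/(305 + 9476) = 1/9781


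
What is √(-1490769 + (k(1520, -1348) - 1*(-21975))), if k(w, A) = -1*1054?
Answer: 2*I*√367462 ≈ 1212.4*I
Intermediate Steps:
k(w, A) = -1054
√(-1490769 + (k(1520, -1348) - 1*(-21975))) = √(-1490769 + (-1054 - 1*(-21975))) = √(-1490769 + (-1054 + 21975)) = √(-1490769 + 20921) = √(-1469848) = 2*I*√367462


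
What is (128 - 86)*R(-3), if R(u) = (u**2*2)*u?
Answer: -2268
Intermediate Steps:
R(u) = 2*u**3 (R(u) = (2*u**2)*u = 2*u**3)
(128 - 86)*R(-3) = (128 - 86)*(2*(-3)**3) = 42*(2*(-27)) = 42*(-54) = -2268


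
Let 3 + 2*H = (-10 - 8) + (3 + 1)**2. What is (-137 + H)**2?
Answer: 77841/4 ≈ 19460.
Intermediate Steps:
H = -5/2 (H = -3/2 + ((-10 - 8) + (3 + 1)**2)/2 = -3/2 + (-18 + 4**2)/2 = -3/2 + (-18 + 16)/2 = -3/2 + (1/2)*(-2) = -3/2 - 1 = -5/2 ≈ -2.5000)
(-137 + H)**2 = (-137 - 5/2)**2 = (-279/2)**2 = 77841/4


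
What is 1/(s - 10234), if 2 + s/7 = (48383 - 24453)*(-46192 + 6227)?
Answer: -1/6694547398 ≈ -1.4938e-10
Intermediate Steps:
s = -6694537164 (s = -14 + 7*((48383 - 24453)*(-46192 + 6227)) = -14 + 7*(23930*(-39965)) = -14 + 7*(-956362450) = -14 - 6694537150 = -6694537164)
1/(s - 10234) = 1/(-6694537164 - 10234) = 1/(-6694547398) = -1/6694547398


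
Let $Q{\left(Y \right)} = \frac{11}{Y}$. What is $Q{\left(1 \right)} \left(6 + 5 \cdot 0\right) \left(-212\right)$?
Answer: $-13992$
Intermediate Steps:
$Q{\left(1 \right)} \left(6 + 5 \cdot 0\right) \left(-212\right) = \frac{11}{1} \left(6 + 5 \cdot 0\right) \left(-212\right) = 11 \cdot 1 \left(6 + 0\right) \left(-212\right) = 11 \cdot 6 \left(-212\right) = 66 \left(-212\right) = -13992$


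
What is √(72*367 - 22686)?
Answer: √3738 ≈ 61.139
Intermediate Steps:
√(72*367 - 22686) = √(26424 - 22686) = √3738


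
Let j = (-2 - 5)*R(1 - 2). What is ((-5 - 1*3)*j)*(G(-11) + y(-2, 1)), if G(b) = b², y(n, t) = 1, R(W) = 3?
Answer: 20496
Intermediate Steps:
j = -21 (j = (-2 - 5)*3 = -7*3 = -21)
((-5 - 1*3)*j)*(G(-11) + y(-2, 1)) = ((-5 - 1*3)*(-21))*((-11)² + 1) = ((-5 - 3)*(-21))*(121 + 1) = -8*(-21)*122 = 168*122 = 20496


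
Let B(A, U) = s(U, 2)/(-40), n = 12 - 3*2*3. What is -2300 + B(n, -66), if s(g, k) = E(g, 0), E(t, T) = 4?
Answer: -23001/10 ≈ -2300.1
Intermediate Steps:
s(g, k) = 4
n = -6 (n = 12 - 6*3 = 12 - 18 = -6)
B(A, U) = -⅒ (B(A, U) = 4/(-40) = 4*(-1/40) = -⅒)
-2300 + B(n, -66) = -2300 - ⅒ = -23001/10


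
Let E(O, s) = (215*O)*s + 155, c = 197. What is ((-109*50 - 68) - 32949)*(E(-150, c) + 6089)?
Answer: 244150279802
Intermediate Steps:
E(O, s) = 155 + 215*O*s (E(O, s) = 215*O*s + 155 = 155 + 215*O*s)
((-109*50 - 68) - 32949)*(E(-150, c) + 6089) = ((-109*50 - 68) - 32949)*((155 + 215*(-150)*197) + 6089) = ((-5450 - 68) - 32949)*((155 - 6353250) + 6089) = (-5518 - 32949)*(-6353095 + 6089) = -38467*(-6347006) = 244150279802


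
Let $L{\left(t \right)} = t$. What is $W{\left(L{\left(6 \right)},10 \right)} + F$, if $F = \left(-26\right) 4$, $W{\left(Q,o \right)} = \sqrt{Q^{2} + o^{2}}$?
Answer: $-104 + 2 \sqrt{34} \approx -92.338$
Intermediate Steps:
$F = -104$
$W{\left(L{\left(6 \right)},10 \right)} + F = \sqrt{6^{2} + 10^{2}} - 104 = \sqrt{36 + 100} - 104 = \sqrt{136} - 104 = 2 \sqrt{34} - 104 = -104 + 2 \sqrt{34}$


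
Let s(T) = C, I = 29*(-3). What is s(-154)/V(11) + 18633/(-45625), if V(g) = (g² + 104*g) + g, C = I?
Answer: -956727/2007500 ≈ -0.47658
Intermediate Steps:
I = -87
C = -87
s(T) = -87
V(g) = g² + 105*g
s(-154)/V(11) + 18633/(-45625) = -87*1/(11*(105 + 11)) + 18633/(-45625) = -87/(11*116) + 18633*(-1/45625) = -87/1276 - 18633/45625 = -87*1/1276 - 18633/45625 = -3/44 - 18633/45625 = -956727/2007500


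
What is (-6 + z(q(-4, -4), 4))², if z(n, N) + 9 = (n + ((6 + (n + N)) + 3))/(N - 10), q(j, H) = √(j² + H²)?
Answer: 1193/4 + 412*√2/9 ≈ 362.99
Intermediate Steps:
q(j, H) = √(H² + j²)
z(n, N) = -9 + (9 + N + 2*n)/(-10 + N) (z(n, N) = -9 + (n + ((6 + (n + N)) + 3))/(N - 10) = -9 + (n + ((6 + (N + n)) + 3))/(-10 + N) = -9 + (n + ((6 + N + n) + 3))/(-10 + N) = -9 + (n + (9 + N + n))/(-10 + N) = -9 + (9 + N + 2*n)/(-10 + N))
(-6 + z(q(-4, -4), 4))² = (-6 + (99 - 8*4 + 2*√((-4)² + (-4)²))/(-10 + 4))² = (-6 + (99 - 32 + 2*√(16 + 16))/(-6))² = (-6 - (99 - 32 + 2*√32)/6)² = (-6 - (99 - 32 + 2*(4*√2))/6)² = (-6 - (99 - 32 + 8*√2)/6)² = (-6 - (67 + 8*√2)/6)² = (-6 + (-67/6 - 4*√2/3))² = (-103/6 - 4*√2/3)²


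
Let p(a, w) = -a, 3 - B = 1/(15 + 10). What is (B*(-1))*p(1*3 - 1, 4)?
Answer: 148/25 ≈ 5.9200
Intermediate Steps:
B = 74/25 (B = 3 - 1/(15 + 10) = 3 - 1/25 = 74/25 ≈ 2.9600)
(B*(-1))*p(1*3 - 1, 4) = ((74/25)*(-1))*(-(1*3 - 1)) = -(-74)*(3 - 1)/25 = -(-74)*2/25 = -74/25*(-2) = 148/25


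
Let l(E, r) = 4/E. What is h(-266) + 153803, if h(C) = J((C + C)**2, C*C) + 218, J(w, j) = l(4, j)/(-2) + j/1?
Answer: 449553/2 ≈ 2.2478e+5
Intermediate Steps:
J(w, j) = -1/2 + j (J(w, j) = (4/4)/(-2) + j/1 = (4*(1/4))*(-1/2) + j*1 = 1*(-1/2) + j = -1/2 + j)
h(C) = 435/2 + C**2 (h(C) = (-1/2 + C*C) + 218 = (-1/2 + C**2) + 218 = 435/2 + C**2)
h(-266) + 153803 = (435/2 + (-266)**2) + 153803 = (435/2 + 70756) + 153803 = 141947/2 + 153803 = 449553/2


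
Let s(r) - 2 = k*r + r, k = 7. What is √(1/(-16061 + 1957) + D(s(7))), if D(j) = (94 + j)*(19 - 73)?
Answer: I*√408189621958/7052 ≈ 90.598*I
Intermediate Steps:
s(r) = 2 + 8*r (s(r) = 2 + (7*r + r) = 2 + 8*r)
D(j) = -5076 - 54*j (D(j) = (94 + j)*(-54) = -5076 - 54*j)
√(1/(-16061 + 1957) + D(s(7))) = √(1/(-16061 + 1957) + (-5076 - 54*(2 + 8*7))) = √(1/(-14104) + (-5076 - 54*(2 + 56))) = √(-1/14104 + (-5076 - 54*58)) = √(-1/14104 + (-5076 - 3132)) = √(-1/14104 - 8208) = √(-115765633/14104) = I*√408189621958/7052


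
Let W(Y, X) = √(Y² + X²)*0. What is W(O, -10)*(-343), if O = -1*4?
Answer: 0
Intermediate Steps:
O = -4
W(Y, X) = 0 (W(Y, X) = √(X² + Y²)*0 = 0)
W(O, -10)*(-343) = 0*(-343) = 0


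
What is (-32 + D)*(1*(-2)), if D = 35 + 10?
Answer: -26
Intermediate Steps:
D = 45
(-32 + D)*(1*(-2)) = (-32 + 45)*(1*(-2)) = 13*(-2) = -26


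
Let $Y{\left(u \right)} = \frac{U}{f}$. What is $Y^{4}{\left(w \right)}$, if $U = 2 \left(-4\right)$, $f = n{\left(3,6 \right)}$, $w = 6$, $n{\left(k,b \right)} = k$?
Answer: $\frac{4096}{81} \approx 50.568$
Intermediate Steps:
$f = 3$
$U = -8$
$Y{\left(u \right)} = - \frac{8}{3}$
$Y^{4}{\left(w \right)} = \left(- \frac{8}{3}\right)^{4} = \frac{4096}{81}$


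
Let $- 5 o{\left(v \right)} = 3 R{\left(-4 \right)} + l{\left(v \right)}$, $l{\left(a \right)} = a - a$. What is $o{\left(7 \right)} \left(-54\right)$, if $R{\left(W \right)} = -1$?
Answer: $- \frac{162}{5} \approx -32.4$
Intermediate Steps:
$l{\left(a \right)} = 0$
$o{\left(v \right)} = \frac{3}{5}$ ($o{\left(v \right)} = - \frac{3 \left(-1\right) + 0}{5} = - \frac{-3 + 0}{5} = \left(- \frac{1}{5}\right) \left(-3\right) = \frac{3}{5}$)
$o{\left(7 \right)} \left(-54\right) = \frac{3}{5} \left(-54\right) = - \frac{162}{5}$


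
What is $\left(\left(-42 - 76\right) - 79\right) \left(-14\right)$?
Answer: $2758$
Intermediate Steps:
$\left(\left(-42 - 76\right) - 79\right) \left(-14\right) = \left(-118 - 79\right) \left(-14\right) = \left(-197\right) \left(-14\right) = 2758$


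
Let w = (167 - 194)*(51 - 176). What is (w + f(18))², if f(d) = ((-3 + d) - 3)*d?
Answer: 12895281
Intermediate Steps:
f(d) = d*(-6 + d) (f(d) = (-6 + d)*d = d*(-6 + d))
w = 3375 (w = -27*(-125) = 3375)
(w + f(18))² = (3375 + 18*(-6 + 18))² = (3375 + 18*12)² = (3375 + 216)² = 3591² = 12895281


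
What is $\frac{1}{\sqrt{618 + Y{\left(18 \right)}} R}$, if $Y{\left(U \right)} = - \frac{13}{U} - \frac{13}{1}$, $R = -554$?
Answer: $- \frac{3 \sqrt{21754}}{6025858} \approx -7.343 \cdot 10^{-5}$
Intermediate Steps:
$Y{\left(U \right)} = -13 - \frac{13}{U}$ ($Y{\left(U \right)} = - \frac{13}{U} - 13 = -13 - \frac{13}{U}$)
$\frac{1}{\sqrt{618 + Y{\left(18 \right)}} R} = \frac{1}{\sqrt{618 - \left(13 + \frac{13}{18}\right)} \left(-554\right)} = \frac{1}{\sqrt{618 - \frac{247}{18}} \left(-554\right)} = \frac{1}{\sqrt{\frac{10877}{18}} \left(-554\right)} = \frac{1}{\frac{\sqrt{21754}}{6} \left(-554\right)} = \frac{1}{\left(- \frac{277}{3}\right) \sqrt{21754}} = - \frac{3 \sqrt{21754}}{6025858}$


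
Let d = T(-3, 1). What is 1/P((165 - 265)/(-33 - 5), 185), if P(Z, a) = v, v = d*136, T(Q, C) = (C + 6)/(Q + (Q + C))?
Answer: -5/952 ≈ -0.0052521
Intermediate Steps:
T(Q, C) = (6 + C)/(C + 2*Q) (T(Q, C) = (6 + C)/(Q + (C + Q)) = (6 + C)/(C + 2*Q))
d = -7/5 (d = (6 + 1)/(1 + 2*(-3)) = 7/(1 - 6) = 7/(-5) = -1/5*7 = -7/5 ≈ -1.4000)
v = -952/5 (v = -7/5*136 = -952/5 ≈ -190.40)
P(Z, a) = -952/5
1/P((165 - 265)/(-33 - 5), 185) = 1/(-952/5) = -5/952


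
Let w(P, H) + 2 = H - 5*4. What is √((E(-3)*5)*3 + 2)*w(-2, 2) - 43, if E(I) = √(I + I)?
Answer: -43 - 20*√(2 + 15*I*√6) ≈ -131.09 - 83.423*I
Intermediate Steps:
E(I) = √2*√I (E(I) = √(2*I) = √2*√I)
w(P, H) = -22 + H (w(P, H) = -2 + (H - 5*4) = -2 + (H - 20) = -2 + (-20 + H) = -22 + H)
√((E(-3)*5)*3 + 2)*w(-2, 2) - 43 = √(((√2*√(-3))*5)*3 + 2)*(-22 + 2) - 43 = √(((√2*(I*√3))*5)*3 + 2)*(-20) - 43 = √(((I*√6)*5)*3 + 2)*(-20) - 43 = √((5*I*√6)*3 + 2)*(-20) - 43 = √(15*I*√6 + 2)*(-20) - 43 = √(2 + 15*I*√6)*(-20) - 43 = -20*√(2 + 15*I*√6) - 43 = -43 - 20*√(2 + 15*I*√6)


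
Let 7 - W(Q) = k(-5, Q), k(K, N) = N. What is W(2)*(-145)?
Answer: -725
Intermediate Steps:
W(Q) = 7 - Q
W(2)*(-145) = (7 - 1*2)*(-145) = (7 - 2)*(-145) = 5*(-145) = -725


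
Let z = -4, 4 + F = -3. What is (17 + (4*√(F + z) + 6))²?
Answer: 353 + 184*I*√11 ≈ 353.0 + 610.26*I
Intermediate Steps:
F = -7 (F = -4 - 3 = -7)
(17 + (4*√(F + z) + 6))² = (17 + (4*√(-7 - 4) + 6))² = (17 + (4*√(-11) + 6))² = (17 + (4*(I*√11) + 6))² = (17 + (4*I*√11 + 6))² = (17 + (6 + 4*I*√11))² = (23 + 4*I*√11)²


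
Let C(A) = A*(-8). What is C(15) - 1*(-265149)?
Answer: 265029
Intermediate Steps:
C(A) = -8*A
C(15) - 1*(-265149) = -8*15 - 1*(-265149) = -120 + 265149 = 265029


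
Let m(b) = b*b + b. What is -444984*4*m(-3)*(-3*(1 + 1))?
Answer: 64077696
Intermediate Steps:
m(b) = b + b**2 (m(b) = b**2 + b = b + b**2)
-444984*4*m(-3)*(-3*(1 + 1)) = -444984*4*(-3*(1 - 3))*(-3*(1 + 1)) = -444984*4*(-3*(-2))*(-3*2) = -444984*4*6*(-6) = -10679616*(-6) = -444984*(-144) = 64077696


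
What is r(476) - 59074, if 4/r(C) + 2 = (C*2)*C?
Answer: -13384691548/226575 ≈ -59074.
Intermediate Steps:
r(C) = 4/(-2 + 2*C**2) (r(C) = 4/(-2 + (C*2)*C) = 4/(-2 + (2*C)*C) = 4/(-2 + 2*C**2))
r(476) - 59074 = 2/(-1 + 476**2) - 59074 = 2/(-1 + 226576) - 59074 = 2/226575 - 59074 = -13384691548/226575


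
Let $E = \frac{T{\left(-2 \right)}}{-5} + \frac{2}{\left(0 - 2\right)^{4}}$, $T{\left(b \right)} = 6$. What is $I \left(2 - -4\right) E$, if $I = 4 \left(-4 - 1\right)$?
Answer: $129$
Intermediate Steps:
$E = - \frac{43}{40}$ ($E = \frac{6}{-5} + \frac{2}{\left(0 - 2\right)^{4}} = 6 \left(- \frac{1}{5}\right) + \frac{2}{\left(-2\right)^{4}} = - \frac{6}{5} + \frac{2}{16} = - \frac{6}{5} + 2 \cdot \frac{1}{16} = - \frac{6}{5} + \frac{1}{8} = - \frac{43}{40} \approx -1.075$)
$I = -20$ ($I = 4 \left(-5\right) = -20$)
$I \left(2 - -4\right) E = - 20 \left(2 - -4\right) \left(- \frac{43}{40}\right) = - 20 \left(2 + 4\right) \left(- \frac{43}{40}\right) = \left(-20\right) 6 \left(- \frac{43}{40}\right) = \left(-120\right) \left(- \frac{43}{40}\right) = 129$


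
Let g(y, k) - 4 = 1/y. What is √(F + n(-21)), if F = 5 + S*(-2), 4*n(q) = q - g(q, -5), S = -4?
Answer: √2982/21 ≈ 2.6004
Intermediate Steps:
g(y, k) = 4 + 1/y
n(q) = -1 - 1/(4*q) + q/4 (n(q) = (q - (4 + 1/q))/4 = (q + (-4 - 1/q))/4 = (-4 + q - 1/q)/4 = -1 - 1/(4*q) + q/4)
F = 13 (F = 5 - 4*(-2) = 5 + 8 = 13)
√(F + n(-21)) = √(13 + (-1 - ¼/(-21) + (¼)*(-21))) = √(13 + (-1 - ¼*(-1/21) - 21/4)) = √(13 + (-1 + 1/84 - 21/4)) = √(13 - 131/21) = √(142/21) = √2982/21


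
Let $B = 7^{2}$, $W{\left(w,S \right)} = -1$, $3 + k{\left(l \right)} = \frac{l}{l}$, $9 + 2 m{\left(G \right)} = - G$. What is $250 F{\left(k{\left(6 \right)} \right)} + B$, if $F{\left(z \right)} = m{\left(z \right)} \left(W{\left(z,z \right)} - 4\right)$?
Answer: $4424$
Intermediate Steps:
$m{\left(G \right)} = - \frac{9}{2} - \frac{G}{2}$ ($m{\left(G \right)} = - \frac{9}{2} + \frac{\left(-1\right) G}{2} = - \frac{9}{2} - \frac{G}{2}$)
$k{\left(l \right)} = -2$ ($k{\left(l \right)} = -3 + \frac{l}{l} = -3 + 1 = -2$)
$F{\left(z \right)} = \frac{45}{2} + \frac{5 z}{2}$ ($F{\left(z \right)} = \left(- \frac{9}{2} - \frac{z}{2}\right) \left(-1 - 4\right) = \left(- \frac{9}{2} - \frac{z}{2}\right) \left(-5\right) = \frac{45}{2} + \frac{5 z}{2}$)
$B = 49$
$250 F{\left(k{\left(6 \right)} \right)} + B = 250 \left(\frac{45}{2} + \frac{5}{2} \left(-2\right)\right) + 49 = 250 \left(\frac{45}{2} - 5\right) + 49 = 250 \cdot \frac{35}{2} + 49 = 4375 + 49 = 4424$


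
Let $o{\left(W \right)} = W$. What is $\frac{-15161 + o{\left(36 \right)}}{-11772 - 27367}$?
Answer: $\frac{15125}{39139} \approx 0.38644$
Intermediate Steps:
$\frac{-15161 + o{\left(36 \right)}}{-11772 - 27367} = \frac{-15161 + 36}{-11772 - 27367} = - \frac{15125}{-11772 - 27367} = - \frac{15125}{-39139} = \left(-15125\right) \left(- \frac{1}{39139}\right) = \frac{15125}{39139}$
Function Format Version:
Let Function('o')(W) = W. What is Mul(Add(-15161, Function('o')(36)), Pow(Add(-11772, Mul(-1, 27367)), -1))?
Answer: Rational(15125, 39139) ≈ 0.38644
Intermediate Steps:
Mul(Add(-15161, Function('o')(36)), Pow(Add(-11772, Mul(-1, 27367)), -1)) = Mul(Add(-15161, 36), Pow(Add(-11772, Mul(-1, 27367)), -1)) = Mul(-15125, Pow(Add(-11772, -27367), -1)) = Mul(-15125, Pow(-39139, -1)) = Mul(-15125, Rational(-1, 39139)) = Rational(15125, 39139)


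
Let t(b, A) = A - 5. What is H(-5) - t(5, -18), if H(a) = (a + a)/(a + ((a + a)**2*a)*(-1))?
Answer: 2275/99 ≈ 22.980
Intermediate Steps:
t(b, A) = -5 + A
H(a) = 2*a/(a - 4*a**3) (H(a) = (2*a)/(a + ((2*a)**2*a)*(-1)) = (2*a)/(a + ((4*a**2)*a)*(-1)) = (2*a)/(a + (4*a**3)*(-1)) = (2*a)/(a - 4*a**3) = 2*a/(a - 4*a**3))
H(-5) - t(5, -18) = -2/(-1 + 4*(-5)**2) - (-5 - 18) = -2/(-1 + 4*25) - 1*(-23) = -2/(-1 + 100) + 23 = -2/99 + 23 = 2275/99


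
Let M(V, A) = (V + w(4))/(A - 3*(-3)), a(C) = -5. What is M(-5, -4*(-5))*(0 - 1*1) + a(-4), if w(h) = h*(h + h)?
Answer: -172/29 ≈ -5.9310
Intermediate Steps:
w(h) = 2*h² (w(h) = h*(2*h) = 2*h²)
M(V, A) = (32 + V)/(9 + A) (M(V, A) = (V + 2*4²)/(A - 3*(-3)) = (V + 2*16)/(A + 9) = (V + 32)/(9 + A) = (32 + V)/(9 + A))
M(-5, -4*(-5))*(0 - 1*1) + a(-4) = ((32 - 5)/(9 - 4*(-5)))*(0 - 1*1) - 5 = (27/(9 + 20))*(0 - 1) - 5 = (27/29)*(-1) - 5 = -27/29 - 5 = -172/29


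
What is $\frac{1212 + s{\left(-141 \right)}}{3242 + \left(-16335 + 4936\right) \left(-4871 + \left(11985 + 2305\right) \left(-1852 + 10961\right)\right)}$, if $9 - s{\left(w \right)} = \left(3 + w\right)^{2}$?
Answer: $\frac{17823}{1483725058619} \approx 1.2012 \cdot 10^{-8}$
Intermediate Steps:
$s{\left(w \right)} = 9 - \left(3 + w\right)^{2}$
$\frac{1212 + s{\left(-141 \right)}}{3242 + \left(-16335 + 4936\right) \left(-4871 + \left(11985 + 2305\right) \left(-1852 + 10961\right)\right)} = \frac{1212 + \left(9 - \left(3 - 141\right)^{2}\right)}{3242 + \left(-16335 + 4936\right) \left(-4871 + \left(11985 + 2305\right) \left(-1852 + 10961\right)\right)} = \frac{1212 + \left(9 - \left(-138\right)^{2}\right)}{3242 - 11399 \left(-4871 + 14290 \cdot 9109\right)} = \frac{1212 + \left(9 - 19044\right)}{3242 - 11399 \left(-4871 + 130167610\right)} = \frac{1212 + \left(9 - 19044\right)}{3242 - 1483725061861} = \frac{1212 - 19035}{3242 - 1483725061861} = - \frac{17823}{-1483725058619} = \left(-17823\right) \left(- \frac{1}{1483725058619}\right) = \frac{17823}{1483725058619}$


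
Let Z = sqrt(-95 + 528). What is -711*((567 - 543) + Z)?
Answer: -17064 - 711*sqrt(433) ≈ -31859.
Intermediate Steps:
Z = sqrt(433) ≈ 20.809
-711*((567 - 543) + Z) = -711*((567 - 543) + sqrt(433)) = -711*(24 + sqrt(433)) = -17064 - 711*sqrt(433)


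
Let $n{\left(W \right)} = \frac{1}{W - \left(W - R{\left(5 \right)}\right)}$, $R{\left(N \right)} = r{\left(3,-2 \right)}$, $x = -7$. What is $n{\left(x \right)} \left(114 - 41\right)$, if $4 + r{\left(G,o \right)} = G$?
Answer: $-73$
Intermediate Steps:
$r{\left(G,o \right)} = -4 + G$
$R{\left(N \right)} = -1$ ($R{\left(N \right)} = -4 + 3 = -1$)
$n{\left(W \right)} = -1$ ($n{\left(W \right)} = \frac{1}{W - \left(1 + W\right)} = \frac{1}{-1} = -1$)
$n{\left(x \right)} \left(114 - 41\right) = - (114 - 41) = \left(-1\right) 73 = -73$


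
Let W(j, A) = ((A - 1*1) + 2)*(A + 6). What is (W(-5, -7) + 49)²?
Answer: 3025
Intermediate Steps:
W(j, A) = (1 + A)*(6 + A) (W(j, A) = ((A - 1) + 2)*(6 + A) = ((-1 + A) + 2)*(6 + A) = (1 + A)*(6 + A))
(W(-5, -7) + 49)² = ((6 + (-7)² + 7*(-7)) + 49)² = ((6 + 49 - 49) + 49)² = (6 + 49)² = 55² = 3025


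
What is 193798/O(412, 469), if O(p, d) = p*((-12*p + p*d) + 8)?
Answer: 96899/38788152 ≈ 0.0024982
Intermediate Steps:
O(p, d) = p*(8 - 12*p + d*p) (O(p, d) = p*((-12*p + d*p) + 8) = p*(8 - 12*p + d*p))
193798/O(412, 469) = 193798/((412*(8 - 12*412 + 469*412))) = 193798/((412*(8 - 4944 + 193228))) = 193798/((412*188292)) = 193798/77576304 = 193798*(1/77576304) = 96899/38788152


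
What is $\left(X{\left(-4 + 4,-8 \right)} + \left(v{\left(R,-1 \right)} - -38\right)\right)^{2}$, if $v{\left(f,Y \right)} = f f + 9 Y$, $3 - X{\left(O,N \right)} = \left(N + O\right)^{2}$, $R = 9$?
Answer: $2401$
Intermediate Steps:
$X{\left(O,N \right)} = 3 - \left(N + O\right)^{2}$
$v{\left(f,Y \right)} = f^{2} + 9 Y$
$\left(X{\left(-4 + 4,-8 \right)} + \left(v{\left(R,-1 \right)} - -38\right)\right)^{2} = \left(\left(3 - \left(-8 + \left(-4 + 4\right)\right)^{2}\right) + \left(\left(9^{2} + 9 \left(-1\right)\right) - -38\right)\right)^{2} = \left(\left(3 - \left(-8 + 0\right)^{2}\right) + \left(\left(81 - 9\right) + 38\right)\right)^{2} = \left(\left(3 - \left(-8\right)^{2}\right) + \left(72 + 38\right)\right)^{2} = \left(\left(3 - 64\right) + 110\right)^{2} = \left(-61 + 110\right)^{2} = 49^{2} = 2401$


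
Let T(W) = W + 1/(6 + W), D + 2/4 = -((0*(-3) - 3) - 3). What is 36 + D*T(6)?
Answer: 1667/24 ≈ 69.458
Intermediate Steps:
D = 11/2 (D = -½ - ((0*(-3) - 3) - 3) = -½ - ((0 - 3) - 3) = -½ - (-3 - 3) = -½ - 1*(-6) = -½ + 6 = 11/2 ≈ 5.5000)
36 + D*T(6) = 36 + 11*((1 + 6² + 6*6)/(6 + 6))/2 = 36 + 11*((1 + 36 + 36)/12)/2 = 36 + 11*((1/12)*73)/2 = 36 + (11/2)*(73/12) = 36 + 803/24 = 1667/24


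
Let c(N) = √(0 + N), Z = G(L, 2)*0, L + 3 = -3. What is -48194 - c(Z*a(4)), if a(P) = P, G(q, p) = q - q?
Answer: -48194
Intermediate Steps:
L = -6 (L = -3 - 3 = -6)
G(q, p) = 0
Z = 0 (Z = 0*0 = 0)
c(N) = √N
-48194 - c(Z*a(4)) = -48194 - √(0*4) = -48194 - √0 = -48194 - 1*0 = -48194 + 0 = -48194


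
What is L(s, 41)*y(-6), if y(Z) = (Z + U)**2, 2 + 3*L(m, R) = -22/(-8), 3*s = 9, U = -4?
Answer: 25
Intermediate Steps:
s = 3 (s = (1/3)*9 = 3)
L(m, R) = 1/4 (L(m, R) = -2/3 + (-22/(-8))/3 = -2/3 + (-22*(-1/8))/3 = -2/3 + (1/3)*(11/4) = -2/3 + 11/12 = 1/4)
y(Z) = (-4 + Z)**2 (y(Z) = (Z - 4)**2 = (-4 + Z)**2)
L(s, 41)*y(-6) = (-4 - 6)**2/4 = (1/4)*(-10)**2 = (1/4)*100 = 25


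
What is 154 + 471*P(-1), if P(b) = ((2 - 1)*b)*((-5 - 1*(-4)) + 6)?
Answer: -2201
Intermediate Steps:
P(b) = 5*b (P(b) = (1*b)*((-5 + 4) + 6) = b*(-1 + 6) = b*5 = 5*b)
154 + 471*P(-1) = 154 + 471*(5*(-1)) = 154 + 471*(-5) = 154 - 2355 = -2201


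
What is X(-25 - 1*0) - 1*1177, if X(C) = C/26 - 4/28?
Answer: -214415/182 ≈ -1178.1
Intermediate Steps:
X(C) = -1/7 + C/26 (X(C) = C*(1/26) - 4*1/28 = C/26 - 1/7 = -1/7 + C/26)
X(-25 - 1*0) - 1*1177 = (-1/7 + (-25 - 1*0)/26) - 1*1177 = (-1/7 + (-25 + 0)/26) - 1177 = (-1/7 + (1/26)*(-25)) - 1177 = (-1/7 - 25/26) - 1177 = -201/182 - 1177 = -214415/182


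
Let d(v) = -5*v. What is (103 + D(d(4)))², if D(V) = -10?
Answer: 8649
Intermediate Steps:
(103 + D(d(4)))² = (103 - 10)² = 93² = 8649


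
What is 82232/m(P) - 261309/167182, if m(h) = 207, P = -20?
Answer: 13693619261/34606674 ≈ 395.69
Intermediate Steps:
82232/m(P) - 261309/167182 = 82232/207 - 261309/167182 = 13693619261/34606674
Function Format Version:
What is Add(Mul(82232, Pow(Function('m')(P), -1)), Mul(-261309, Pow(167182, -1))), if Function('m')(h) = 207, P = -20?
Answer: Rational(13693619261, 34606674) ≈ 395.69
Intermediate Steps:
Add(Mul(82232, Pow(Function('m')(P), -1)), Mul(-261309, Pow(167182, -1))) = Add(Mul(82232, Pow(207, -1)), Mul(-261309, Pow(167182, -1))) = Add(Mul(82232, Rational(1, 207)), Mul(-261309, Rational(1, 167182))) = Add(Rational(82232, 207), Rational(-261309, 167182)) = Rational(13693619261, 34606674)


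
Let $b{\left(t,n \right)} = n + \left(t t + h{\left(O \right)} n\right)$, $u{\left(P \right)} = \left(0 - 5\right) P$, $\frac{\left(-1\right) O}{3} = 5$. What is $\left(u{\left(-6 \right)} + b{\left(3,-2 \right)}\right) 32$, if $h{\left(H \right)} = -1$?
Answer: $1248$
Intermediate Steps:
$O = -15$ ($O = \left(-3\right) 5 = -15$)
$u{\left(P \right)} = - 5 P$
$b{\left(t,n \right)} = t^{2}$ ($b{\left(t,n \right)} = n - \left(n - t t\right) = n - \left(n - t^{2}\right) = t^{2}$)
$\left(u{\left(-6 \right)} + b{\left(3,-2 \right)}\right) 32 = \left(\left(-5\right) \left(-6\right) + 3^{2}\right) 32 = \left(30 + 9\right) 32 = 39 \cdot 32 = 1248$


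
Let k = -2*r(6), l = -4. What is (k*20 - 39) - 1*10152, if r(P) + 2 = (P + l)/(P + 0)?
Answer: -30373/3 ≈ -10124.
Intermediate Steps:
r(P) = -2 + (-4 + P)/P (r(P) = -2 + (P - 4)/(P + 0) = -2 + (-4 + P)/P)
k = 10/3 (k = -2*(-4 - 1*6)/6 = -(-4 - 6)/3 = -(-10)/3 = -2*(-5/3) = 10/3 ≈ 3.3333)
(k*20 - 39) - 1*10152 = ((10/3)*20 - 39) - 1*10152 = (200/3 - 39) - 10152 = 83/3 - 10152 = -30373/3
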